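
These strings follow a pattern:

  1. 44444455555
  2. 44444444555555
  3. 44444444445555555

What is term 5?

The n-th term is 2n 4's then n+2 5's, where the shown terms are n = 3, 4, 5.
Setting n = 7 gives 14, 9 characters in each block.

44444444444444555555555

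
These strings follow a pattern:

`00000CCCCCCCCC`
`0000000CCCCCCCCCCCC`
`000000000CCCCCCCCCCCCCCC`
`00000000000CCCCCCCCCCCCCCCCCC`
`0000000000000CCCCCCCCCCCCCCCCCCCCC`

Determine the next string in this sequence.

The n-th term is 2n-1 0's then 3n C's, where the shown terms are n = 3, 4, 5, 6, 7.
At n = 8 the blocks have lengths 15, 24.

000000000000000CCCCCCCCCCCCCCCCCCCCCCCC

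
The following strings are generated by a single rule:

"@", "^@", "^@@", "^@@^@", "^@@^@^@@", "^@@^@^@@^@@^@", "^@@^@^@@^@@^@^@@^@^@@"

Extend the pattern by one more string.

Each term (from the third on) is the previous term followed by the one before it: term 3 = ^@·@ = ^@@.
So term 8 is ^@@^@^@@^@@^@^@@^@^@@·^@@^@^@@^@@^@.

^@@^@^@@^@@^@^@@^@^@@^@@^@^@@^@@^@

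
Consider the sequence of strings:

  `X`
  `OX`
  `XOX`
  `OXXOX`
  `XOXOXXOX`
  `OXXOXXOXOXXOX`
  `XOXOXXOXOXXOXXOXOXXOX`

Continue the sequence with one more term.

OXXOXXOXOXXOXXOXOXXOXOXXOXXOXOXXOX

From term 3 onward, concatenate the second-to-last term with the last: X·OX = XOX, OX·XOX = OXXOX, …
Continuing: OXXOXXOXOXXOX · XOXOXXOXOXXOXXOXOXXOX gives term 8.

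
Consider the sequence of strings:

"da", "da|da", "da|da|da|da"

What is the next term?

Every step duplicates the string with '|' between the halves.
Doubling da|da|da|da with '|' between the halves:

da|da|da|da|da|da|da|da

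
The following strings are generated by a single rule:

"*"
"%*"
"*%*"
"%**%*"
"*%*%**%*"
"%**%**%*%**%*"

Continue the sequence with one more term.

*%*%**%*%**%**%*%**%*

Each term (from the third on) is the two preceding terms concatenated in order: term 3 = *·%* = *%*.
The next term joins *%*%**%* and %**%**%*%**%*.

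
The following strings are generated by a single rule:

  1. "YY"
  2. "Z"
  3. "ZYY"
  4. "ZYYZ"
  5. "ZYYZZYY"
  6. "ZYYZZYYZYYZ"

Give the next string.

Each term (from the third on) is the previous term followed by the one before it: term 3 = Z·YY = ZYY.
Continuing: ZYYZZYYZYYZ · ZYYZZYY gives term 7.

ZYYZZYYZYYZZYYZZYY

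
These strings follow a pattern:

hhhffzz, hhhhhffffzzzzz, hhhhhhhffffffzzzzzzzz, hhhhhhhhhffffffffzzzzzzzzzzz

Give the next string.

Term n consists of 2n+1 h's, followed by 2n f's, followed by 3n-1 z's (n = 1, 2, …).
For the next term, n = 5, so the run lengths are 11, 10, 14.

hhhhhhhhhhhffffffffffzzzzzzzzzzzzzz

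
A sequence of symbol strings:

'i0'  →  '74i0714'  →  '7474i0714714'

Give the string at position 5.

Each term wraps the previous one in 74 on the left and 714 on the right.
From 7474i0714714, 2 further steps: 7474i0714714 → 747474i0714714714 → (answer).

74747474i0714714714714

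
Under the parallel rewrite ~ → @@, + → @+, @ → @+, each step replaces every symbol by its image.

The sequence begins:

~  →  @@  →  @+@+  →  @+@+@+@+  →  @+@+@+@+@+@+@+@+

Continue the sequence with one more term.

@+@+@+@+@+@+@+@+@+@+@+@+@+@+@+@+

φ(@+@+@+@+@+@+@+@+) expands symbol-by-symbol to @+ @+ @+ @+ @+ @+ @+ @+ @+ @+ @+ @+ @+ @+ @+ @+; joining the 16 pieces gives the next term.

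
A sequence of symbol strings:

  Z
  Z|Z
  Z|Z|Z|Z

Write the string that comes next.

Each string is two copies of the previous one joined by '|'.
So the next term is two copies of Z|Z|Z|Z with '|' between the halves.

Z|Z|Z|Z|Z|Z|Z|Z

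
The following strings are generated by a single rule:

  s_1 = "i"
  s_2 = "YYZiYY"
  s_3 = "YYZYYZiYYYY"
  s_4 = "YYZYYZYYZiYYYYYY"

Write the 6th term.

YYZYYZYYZYYZYYZiYYYYYYYYYY

Each term wraps the previous one in YYZ on the left and YY on the right.
From YYZYYZYYZiYYYYYY, 2 further steps: YYZYYZYYZiYYYYYY → YYZYYZYYZYYZiYYYYYYYY → (answer).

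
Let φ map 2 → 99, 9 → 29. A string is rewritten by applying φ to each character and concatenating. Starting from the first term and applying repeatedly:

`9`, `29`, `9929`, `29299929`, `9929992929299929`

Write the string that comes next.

29299929292999299929992929299929

Replace each of the 16 characters of 9929992929299929 in place — 29 29 99 29 29 29 99 29 99 29 99 29 29 29 99 29 — and concatenate.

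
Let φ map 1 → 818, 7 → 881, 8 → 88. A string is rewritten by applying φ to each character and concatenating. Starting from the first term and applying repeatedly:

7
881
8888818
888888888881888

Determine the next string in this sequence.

Applying the rule to each of the 15 symbols of 888888888881888 gives the pieces 88 88 88 88 88 88 88 88 88 88 88 818 88 88 88, which concatenate to the answer.

8888888888888888888888818888888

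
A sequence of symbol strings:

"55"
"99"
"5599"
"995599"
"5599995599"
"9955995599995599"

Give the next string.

From term 3 onward, concatenate the second-to-last term with the last: 55·99 = 5599, 99·5599 = 995599, …
So term 7 is 5599995599·9955995599995599.

55999955999955995599995599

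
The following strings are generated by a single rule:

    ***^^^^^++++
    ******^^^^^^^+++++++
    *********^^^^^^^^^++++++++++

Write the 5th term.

***************^^^^^^^^^^^^^++++++++++++++++

Each string has the form *^{3n} ^^{2n+3} +^{3n+1} (n = 1, 2, …).
Setting n = 5 gives 15, 13, 16 characters in each block.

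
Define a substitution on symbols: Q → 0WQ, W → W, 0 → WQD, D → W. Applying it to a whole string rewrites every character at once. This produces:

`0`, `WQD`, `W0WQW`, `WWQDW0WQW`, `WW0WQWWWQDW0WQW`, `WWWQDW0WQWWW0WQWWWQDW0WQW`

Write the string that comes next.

WWW0WQWWWQDW0WQWWWWQDW0WQWWW0WQWWWQDW0WQW

Replace each of the 25 characters of WWWQDW0WQWWW0WQWWWQDW0WQW in place — W W W 0WQ W W WQD W 0WQ W W W WQD W 0WQ W W W 0WQ W W WQD W 0WQ W — and concatenate.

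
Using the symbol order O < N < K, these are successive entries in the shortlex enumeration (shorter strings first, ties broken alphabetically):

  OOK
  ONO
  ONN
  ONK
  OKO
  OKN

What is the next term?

OKK

The successor of OKN increments the rightmost position that isn't already K and resets every position after it to O.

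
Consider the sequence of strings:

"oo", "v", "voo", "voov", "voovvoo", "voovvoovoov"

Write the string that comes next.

voovvoovoovvoovvoo

Each term (from the third on) is the previous term followed by the one before it: term 3 = v·oo = voo.
Continuing: voovvoovoov · voovvoo gives term 7.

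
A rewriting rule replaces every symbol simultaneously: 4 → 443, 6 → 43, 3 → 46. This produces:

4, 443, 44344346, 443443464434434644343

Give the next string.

4434434644344346443434434434644344346443434434434644346

Replace each of the 21 characters of 443443464434434644343 in place — 443 443 46 443 443 46 443 43 443 443 46 443 443 46 443 43 443 443 46 443 46 — and concatenate.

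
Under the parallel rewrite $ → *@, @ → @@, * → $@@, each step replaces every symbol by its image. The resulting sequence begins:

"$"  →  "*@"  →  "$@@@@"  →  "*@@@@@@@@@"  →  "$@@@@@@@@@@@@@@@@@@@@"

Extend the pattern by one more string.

*@@@@@@@@@@@@@@@@@@@@@@@@@@@@@@@@@@@@@@@@@

Replace each of the 21 characters of $@@@@@@@@@@@@@@@@@@@@ in place — *@ @@ @@ @@ @@ @@ @@ @@ @@ @@ @@ @@ @@ @@ @@ @@ @@ @@ @@ @@ @@ — and concatenate.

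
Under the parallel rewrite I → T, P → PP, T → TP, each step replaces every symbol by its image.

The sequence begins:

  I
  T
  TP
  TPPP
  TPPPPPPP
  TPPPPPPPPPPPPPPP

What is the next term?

TPPPPPPPPPPPPPPPPPPPPPPPPPPPPPPP

Replace each of the 16 characters of TPPPPPPPPPPPPPPP in place — TP PP PP PP PP PP PP PP PP PP PP PP PP PP PP PP — and concatenate.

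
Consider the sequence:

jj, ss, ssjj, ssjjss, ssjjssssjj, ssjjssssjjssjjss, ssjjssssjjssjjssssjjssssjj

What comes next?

ssjjssssjjssjjssssjjssssjjssjjssssjjssjjss

From term 3 onward, concatenate the last term with the second-to-last: ss·jj = ssjj, ssjj·ss = ssjjss, …
So term 8 is ssjjssssjjssjjssssjjssssjj·ssjjssssjjssjjss.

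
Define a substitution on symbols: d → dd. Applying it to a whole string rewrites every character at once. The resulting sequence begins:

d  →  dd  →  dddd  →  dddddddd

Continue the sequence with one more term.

Rewriting each symbol of dddddddd: d→dd, d→dd, d→dd, d→dd, d→dd, d→dd, d→dd, d→dd, which concatenates to dd dd dd dd dd dd dd dd.

dddddddddddddddd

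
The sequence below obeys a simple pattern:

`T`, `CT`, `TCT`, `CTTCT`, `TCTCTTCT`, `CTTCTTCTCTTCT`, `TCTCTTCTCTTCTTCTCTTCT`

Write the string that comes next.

CTTCTTCTCTTCTTCTCTTCTCTTCTTCTCTTCT

Each term (from the third on) is the two preceding terms concatenated in order: term 3 = T·CT = TCT.
The next term joins CTTCTTCTCTTCT and TCTCTTCTCTTCTTCTCTTCT.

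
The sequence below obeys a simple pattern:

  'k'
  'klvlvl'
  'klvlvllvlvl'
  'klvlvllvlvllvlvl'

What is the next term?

The strings grow by a fixed suffix lvlvl each time.
So the next term is klvlvllvlvllvlvl·lvlvl.

klvlvllvlvllvlvllvlvl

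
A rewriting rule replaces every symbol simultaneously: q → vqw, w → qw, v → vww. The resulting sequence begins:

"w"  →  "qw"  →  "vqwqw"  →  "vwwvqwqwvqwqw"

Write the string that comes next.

vwwqwqwvwwvqwqwvqwqwvwwvqwqwvqwqw

φ(vwwvqwqwvqwqw) expands symbol-by-symbol to vww qw qw vww vqw qw vqw qw vww vqw qw vqw qw; joining the 13 pieces gives the next term.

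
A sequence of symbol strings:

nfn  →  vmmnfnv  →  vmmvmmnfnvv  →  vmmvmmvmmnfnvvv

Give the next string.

Every step adds vmm to the front and v to the end of the previous string.
So the next term is vmm·vmmvmmvmmnfnvvv·v.

vmmvmmvmmvmmnfnvvvv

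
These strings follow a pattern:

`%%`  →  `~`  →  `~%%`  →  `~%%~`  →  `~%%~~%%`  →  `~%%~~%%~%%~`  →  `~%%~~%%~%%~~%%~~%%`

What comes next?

~%%~~%%~%%~~%%~~%%~%%~~%%~%%~

This is a Fibonacci-style word recurrence s(k) = s(k−1)·s(k−2): e.g. ~·%% = ~%%.
So term 8 is ~%%~~%%~%%~~%%~~%%·~%%~~%%~%%~.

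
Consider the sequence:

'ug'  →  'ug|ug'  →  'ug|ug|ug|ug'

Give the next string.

Each string is two copies of the previous one joined by '|'.
One more doubling of ug|ug|ug|ug gives the answer.

ug|ug|ug|ug|ug|ug|ug|ug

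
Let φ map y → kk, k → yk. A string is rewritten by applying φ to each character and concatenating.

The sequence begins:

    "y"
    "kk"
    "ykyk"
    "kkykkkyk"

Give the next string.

Apply φ to kkykkkyk symbol by symbol: k→yk, k→yk, y→kk, k→yk, k→yk, k→yk, y→kk, k→yk; joined: yk yk kk yk yk yk kk yk.

ykykkkykykykkkyk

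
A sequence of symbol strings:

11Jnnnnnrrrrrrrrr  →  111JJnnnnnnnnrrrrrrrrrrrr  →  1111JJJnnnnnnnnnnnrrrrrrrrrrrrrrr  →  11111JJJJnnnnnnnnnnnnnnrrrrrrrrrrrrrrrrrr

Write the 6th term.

The n-th term is n 1's then n-1 J's then 3n-1 n's then 3n+3 r's, where the shown terms are n = 2, 3, 4, 5.
At n = 7 the blocks have lengths 7, 6, 20, 24.

1111111JJJJJJnnnnnnnnnnnnnnnnnnnnrrrrrrrrrrrrrrrrrrrrrrrr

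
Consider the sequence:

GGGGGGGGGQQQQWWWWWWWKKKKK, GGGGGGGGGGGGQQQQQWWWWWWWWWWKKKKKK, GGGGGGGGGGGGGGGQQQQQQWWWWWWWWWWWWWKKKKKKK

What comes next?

GGGGGGGGGGGGGGGGGGQQQQQQQWWWWWWWWWWWWWWWWKKKKKKKK

The n-th term is 3n+3 G's then n+2 Q's then 3n+1 W's then n+3 K's, where the shown terms are n = 2, 3, 4.
Setting n = 5 gives 18, 7, 16, 8 characters in each block.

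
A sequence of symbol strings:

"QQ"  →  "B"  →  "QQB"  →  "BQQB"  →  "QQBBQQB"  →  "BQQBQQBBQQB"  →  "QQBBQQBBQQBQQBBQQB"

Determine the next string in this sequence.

From term 3 onward, concatenate the second-to-last term with the last: QQ·B = QQB, B·QQB = BQQB, …
So term 8 is BQQBQQBBQQB·QQBBQQBBQQBQQBBQQB.

BQQBQQBBQQBQQBBQQBBQQBQQBBQQB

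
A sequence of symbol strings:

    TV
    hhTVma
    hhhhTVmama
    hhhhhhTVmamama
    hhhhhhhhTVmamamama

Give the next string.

s(k+1) = hh·s(k)·ma, so each term gains hh as a prefix and ma as a suffix.
So the next term is hh·hhhhhhhhTVmamamama·ma.

hhhhhhhhhhTVmamamamama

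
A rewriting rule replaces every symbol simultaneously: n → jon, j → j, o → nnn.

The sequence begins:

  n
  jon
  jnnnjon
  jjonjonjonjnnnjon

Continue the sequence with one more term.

jjnnnjonjnnnjonjnnnjonjjonjonjonjnnnjon

Applying the rule to each of the 17 symbols of jjonjonjonjnnnjon gives the pieces j j nnn jon j nnn jon j nnn jon j jon jon jon j nnn jon, which concatenate to the answer.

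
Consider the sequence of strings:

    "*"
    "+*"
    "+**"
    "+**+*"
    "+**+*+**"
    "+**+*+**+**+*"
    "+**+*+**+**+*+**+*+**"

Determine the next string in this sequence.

+**+*+**+**+*+**+*+**+**+*+**+**+*

From term 3 onward, concatenate the last term with the second-to-last: +*·* = +**, +**·+* = +**+*, …
So term 8 is +**+*+**+**+*+**+*+**·+**+*+**+**+*.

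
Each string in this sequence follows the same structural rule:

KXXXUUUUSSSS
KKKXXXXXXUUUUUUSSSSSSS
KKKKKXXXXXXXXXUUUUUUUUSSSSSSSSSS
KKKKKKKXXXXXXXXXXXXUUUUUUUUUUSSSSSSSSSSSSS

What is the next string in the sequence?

Term n consists of 2n-1 K's, followed by 3n X's, followed by 2n+2 U's, followed by 3n+1 S's (n = 1, 2, …).
Setting n = 5 gives 9, 15, 12, 16 characters in each block.

KKKKKKKKKXXXXXXXXXXXXXXXUUUUUUUUUUUUSSSSSSSSSSSSSSSS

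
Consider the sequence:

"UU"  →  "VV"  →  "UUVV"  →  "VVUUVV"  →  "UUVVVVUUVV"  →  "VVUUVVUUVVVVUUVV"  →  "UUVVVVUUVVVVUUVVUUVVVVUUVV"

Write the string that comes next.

This is a Fibonacci-style word recurrence s(k) = s(k−2)·s(k−1): e.g. UU·VV = UUVV.
The next term joins VVUUVVUUVVVVUUVV and UUVVVVUUVVVVUUVVUUVVVVUUVV.

VVUUVVUUVVVVUUVVUUVVVVUUVVVVUUVVUUVVVVUUVV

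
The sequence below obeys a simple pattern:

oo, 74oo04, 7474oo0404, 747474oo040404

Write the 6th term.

7474747474oo0404040404

s(k+1) = 74·s(k)·04, so each term gains 74 as a prefix and 04 as a suffix.
From 747474oo040404, 2 further steps: 747474oo040404 → 74747474oo04040404 → (answer).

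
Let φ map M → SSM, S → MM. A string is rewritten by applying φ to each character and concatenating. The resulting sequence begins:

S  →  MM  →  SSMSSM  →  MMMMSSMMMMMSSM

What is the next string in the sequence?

Applying the rule to each of the 14 symbols of MMMMSSMMMMMSSM gives the pieces SSM SSM SSM SSM MM MM SSM SSM SSM SSM SSM MM MM SSM, which concatenate to the answer.

SSMSSMSSMSSMMMMMSSMSSMSSMSSMSSMMMMMSSM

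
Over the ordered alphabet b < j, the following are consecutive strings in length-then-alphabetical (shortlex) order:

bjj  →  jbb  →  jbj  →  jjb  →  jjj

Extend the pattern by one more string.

jjj is the last string of length 3, so the next is the first of length 4: b repeated 4 times.

bbbb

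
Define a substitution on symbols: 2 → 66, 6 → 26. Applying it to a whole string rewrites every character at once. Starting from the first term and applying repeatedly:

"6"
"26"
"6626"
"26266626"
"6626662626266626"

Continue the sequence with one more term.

26266626262666266626662626266626

Applying the rule to each of the 16 symbols of 6626662626266626 gives the pieces 26 26 66 26 26 26 66 26 66 26 66 26 26 26 66 26, which concatenate to the answer.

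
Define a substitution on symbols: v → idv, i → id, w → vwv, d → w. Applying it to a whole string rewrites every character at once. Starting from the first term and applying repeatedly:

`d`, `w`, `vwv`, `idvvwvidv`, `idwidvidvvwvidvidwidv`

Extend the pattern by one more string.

idwvwvidwidvidwidvidvvwvidvidwidvidwvwvidwidv

Applying the rule to each of the 21 symbols of idwidvidvvwvidvidwidv gives the pieces id w vwv id w idv id w idv idv vwv idv id w idv id w vwv id w idv, which concatenate to the answer.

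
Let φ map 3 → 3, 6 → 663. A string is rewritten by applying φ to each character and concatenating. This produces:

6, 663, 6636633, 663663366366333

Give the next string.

Replace each of the 15 characters of 663663366366333 in place — 663 663 3 663 663 3 3 663 663 3 663 663 3 3 3 — and concatenate.

6636633663663336636633663663333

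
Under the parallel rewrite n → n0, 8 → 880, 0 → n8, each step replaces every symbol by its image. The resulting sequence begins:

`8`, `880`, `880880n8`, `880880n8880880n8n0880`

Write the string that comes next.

Replace each of the 21 characters of 880880n8880880n8n0880 in place — 880 880 n8 880 880 n8 n0 880 880 880 n8 880 880 n8 n0 880 n0 n8 880 880 n8 — and concatenate.

880880n8880880n8n0880880880n8880880n8n0880n0n8880880n8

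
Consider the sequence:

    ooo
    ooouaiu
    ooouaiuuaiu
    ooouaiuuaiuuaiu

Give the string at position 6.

ooouaiuuaiuuaiuuaiuuaiu

Every step adds uaiu to the end: s(k+1) = s(k)·uaiu.
From ooouaiuuaiuuaiu, 2 further steps: ooouaiuuaiuuaiu → ooouaiuuaiuuaiuuaiu → (answer).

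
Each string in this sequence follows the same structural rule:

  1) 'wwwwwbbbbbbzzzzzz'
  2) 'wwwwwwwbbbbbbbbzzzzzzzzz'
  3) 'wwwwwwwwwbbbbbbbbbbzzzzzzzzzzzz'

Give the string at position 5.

The n-th term is 2n+1 w's then 2n+2 b's then 3n z's, where the shown terms are n = 2, 3, 4.
Setting n = 6 gives 13, 14, 18 characters in each block.

wwwwwwwwwwwwwbbbbbbbbbbbbbbzzzzzzzzzzzzzzzzzz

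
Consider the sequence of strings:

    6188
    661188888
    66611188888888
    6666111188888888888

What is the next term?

666661111188888888888888

Each string has the form 6^{n} 1^{n} 8^{3n-1} (n = 1, 2, …).
At n = 5 the blocks have lengths 5, 5, 14.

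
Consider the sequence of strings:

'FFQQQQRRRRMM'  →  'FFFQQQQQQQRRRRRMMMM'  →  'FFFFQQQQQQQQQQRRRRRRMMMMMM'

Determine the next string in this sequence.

FFFFFQQQQQQQQQQQQQRRRRRRRMMMMMMMM

Reading off run lengths: F runs 2, 3, 4; Q runs 4, 7, 10; R runs 4, 5, 6; M runs 2, 4, 6 — each is linear in n (n = 1, 2, …).
For the next term, n = 4, so the run lengths are 5, 13, 7, 8.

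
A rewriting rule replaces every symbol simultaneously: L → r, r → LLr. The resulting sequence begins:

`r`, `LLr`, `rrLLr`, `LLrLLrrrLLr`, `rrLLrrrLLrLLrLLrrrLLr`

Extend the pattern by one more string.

Rewriting the 21 symbols of rrLLrrrLLrLLrLLrrrLLr one by one yields LLr LLr r r LLr LLr LLr r r LLr r r LLr r r LLr LLr LLr r r LLr; concatenated:

LLrLLrrrLLrLLrLLrrrLLrrrLLrrrLLrLLrLLrrrLLr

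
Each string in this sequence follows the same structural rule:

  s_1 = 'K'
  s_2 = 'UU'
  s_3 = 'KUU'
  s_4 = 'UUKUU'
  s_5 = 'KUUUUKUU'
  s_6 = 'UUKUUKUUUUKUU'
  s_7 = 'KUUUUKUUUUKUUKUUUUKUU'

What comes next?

UUKUUKUUUUKUUKUUUUKUUUUKUUKUUUUKUU

This is a Fibonacci-style word recurrence s(k) = s(k−2)·s(k−1): e.g. K·UU = KUU.
Continuing: UUKUUKUUUUKUU · KUUUUKUUUUKUUKUUUUKUU gives term 8.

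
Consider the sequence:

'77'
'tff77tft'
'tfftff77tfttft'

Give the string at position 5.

tfftfftfftff77tfttfttfttft

s(k+1) = tff·s(k)·tft, so each term gains tff as a prefix and tft as a suffix.
From tfftff77tfttft, 2 further steps: tfftff77tfttft → tfftfftff77tfttfttft → (answer).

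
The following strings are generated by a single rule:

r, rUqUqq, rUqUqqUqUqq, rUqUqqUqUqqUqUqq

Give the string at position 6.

The strings grow by a fixed suffix UqUqq each time.
From rUqUqqUqUqqUqUqq, 2 further steps: rUqUqqUqUqqUqUqq → rUqUqqUqUqqUqUqqUqUqq → (answer).

rUqUqqUqUqqUqUqqUqUqqUqUqq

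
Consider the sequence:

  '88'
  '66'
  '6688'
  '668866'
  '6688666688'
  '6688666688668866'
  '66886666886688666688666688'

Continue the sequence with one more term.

668866668866886666886666886688666688668866

Each term (from the third on) is the previous term followed by the one before it: term 3 = 66·88 = 6688.
So term 8 is 66886666886688666688666688·6688666688668866.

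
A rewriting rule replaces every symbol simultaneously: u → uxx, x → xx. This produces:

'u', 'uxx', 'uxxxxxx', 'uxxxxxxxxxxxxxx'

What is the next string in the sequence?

φ(uxxxxxxxxxxxxxx) expands symbol-by-symbol to uxx xx xx xx xx xx xx xx xx xx xx xx xx xx xx; joining the 15 pieces gives the next term.

uxxxxxxxxxxxxxxxxxxxxxxxxxxxxxx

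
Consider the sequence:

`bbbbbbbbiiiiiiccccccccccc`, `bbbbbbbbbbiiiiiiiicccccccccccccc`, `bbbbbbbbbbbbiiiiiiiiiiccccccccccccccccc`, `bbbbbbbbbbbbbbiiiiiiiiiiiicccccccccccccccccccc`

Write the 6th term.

bbbbbbbbbbbbbbbbbbiiiiiiiiiiiiiiiicccccccccccccccccccccccccc

The n-th term is 2n+2 b's then 2n i's then 3n+2 c's, where the shown terms are n = 3, 4, 5, 6.
For term 6, n = 8, so the run lengths are 18, 16, 26.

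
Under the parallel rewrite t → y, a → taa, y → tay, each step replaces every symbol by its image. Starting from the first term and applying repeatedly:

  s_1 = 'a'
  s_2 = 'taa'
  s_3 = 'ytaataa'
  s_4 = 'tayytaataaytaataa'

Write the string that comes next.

Replace each of the 17 characters of tayytaataaytaataa in place — y taa tay tay y taa taa y taa taa tay y taa taa y taa taa — and concatenate.

ytaataytayytaataaytaataatayytaataaytaataa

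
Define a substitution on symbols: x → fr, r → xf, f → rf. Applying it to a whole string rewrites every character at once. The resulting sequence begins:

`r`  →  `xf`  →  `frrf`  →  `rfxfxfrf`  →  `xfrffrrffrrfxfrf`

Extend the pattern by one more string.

Rewriting the 16 symbols of xfrffrrffrrfxfrf one by one yields fr rf xf rf rf xf xf rf rf xf xf rf fr rf xf rf; concatenated:

frrfxfrfrfxfxfrfrfxfxfrffrrfxfrf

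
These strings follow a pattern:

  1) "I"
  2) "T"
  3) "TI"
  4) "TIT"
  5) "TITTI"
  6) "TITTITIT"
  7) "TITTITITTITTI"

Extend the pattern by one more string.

This is a Fibonacci-style word recurrence s(k) = s(k−1)·s(k−2): e.g. T·I = TI.
Continuing: TITTITITTITTI · TITTITIT gives term 8.

TITTITITTITTITITTITIT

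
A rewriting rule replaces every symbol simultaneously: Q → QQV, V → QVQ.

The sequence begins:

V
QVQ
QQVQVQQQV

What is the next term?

Rewriting each symbol of QQVQVQQQV: Q→QQV, Q→QQV, V→QVQ, Q→QQV, V→QVQ, Q→QQV, Q→QQV, Q→QQV, V→QVQ, which concatenates to QQV QQV QVQ QQV QVQ QQV QQV QQV QVQ.

QQVQQVQVQQQVQVQQQVQQVQQVQVQ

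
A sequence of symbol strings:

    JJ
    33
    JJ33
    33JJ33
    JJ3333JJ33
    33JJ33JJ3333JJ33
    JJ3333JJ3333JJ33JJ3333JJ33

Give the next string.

33JJ33JJ3333JJ33JJ3333JJ3333JJ33JJ3333JJ33

This is a Fibonacci-style word recurrence s(k) = s(k−2)·s(k−1): e.g. JJ·33 = JJ33.
The next term joins 33JJ33JJ3333JJ33 and JJ3333JJ3333JJ33JJ3333JJ33.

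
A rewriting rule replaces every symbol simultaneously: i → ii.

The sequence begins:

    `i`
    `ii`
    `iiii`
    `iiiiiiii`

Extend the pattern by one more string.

iiiiiiiiiiiiiiii

Expanding iiiiiiii: i→ii, i→ii, i→ii, i→ii, i→ii, i→ii, i→ii, i→ii. Concatenated: ii ii ii ii ii ii ii ii.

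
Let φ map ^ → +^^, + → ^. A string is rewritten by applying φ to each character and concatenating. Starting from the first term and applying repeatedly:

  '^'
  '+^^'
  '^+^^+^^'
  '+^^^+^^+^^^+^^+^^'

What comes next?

Applying the rule to each of the 17 symbols of +^^^+^^+^^^+^^+^^ gives the pieces ^ +^^ +^^ +^^ ^ +^^ +^^ ^ +^^ +^^ +^^ ^ +^^ +^^ ^ +^^ +^^, which concatenate to the answer.

^+^^+^^+^^^+^^+^^^+^^+^^+^^^+^^+^^^+^^+^^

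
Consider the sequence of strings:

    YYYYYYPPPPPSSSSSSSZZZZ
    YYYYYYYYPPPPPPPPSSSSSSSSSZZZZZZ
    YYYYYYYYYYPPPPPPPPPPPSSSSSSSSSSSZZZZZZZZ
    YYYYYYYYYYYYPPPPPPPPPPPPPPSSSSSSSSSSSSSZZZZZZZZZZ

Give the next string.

The n-th term is 2n+2 Y's then 3n-1 P's then 2n+3 S's then 2n Z's, where the shown terms are n = 2, 3, 4, 5.
At n = 6 the blocks have lengths 14, 17, 15, 12.

YYYYYYYYYYYYYYPPPPPPPPPPPPPPPPPSSSSSSSSSSSSSSSZZZZZZZZZZZZ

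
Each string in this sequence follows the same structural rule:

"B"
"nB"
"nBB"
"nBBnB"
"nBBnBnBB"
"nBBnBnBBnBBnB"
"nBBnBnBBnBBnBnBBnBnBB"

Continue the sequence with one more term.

This is a Fibonacci-style word recurrence s(k) = s(k−1)·s(k−2): e.g. nB·B = nBB.
Continuing: nBBnBnBBnBBnBnBBnBnBB · nBBnBnBBnBBnB gives term 8.

nBBnBnBBnBBnBnBBnBnBBnBBnBnBBnBBnB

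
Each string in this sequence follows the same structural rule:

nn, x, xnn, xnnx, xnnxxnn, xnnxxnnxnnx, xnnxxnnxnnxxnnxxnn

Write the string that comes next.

xnnxxnnxnnxxnnxxnnxnnxxnnxnnx

This is a Fibonacci-style word recurrence s(k) = s(k−1)·s(k−2): e.g. x·nn = xnn.
So term 8 is xnnxxnnxnnxxnnxxnn·xnnxxnnxnnx.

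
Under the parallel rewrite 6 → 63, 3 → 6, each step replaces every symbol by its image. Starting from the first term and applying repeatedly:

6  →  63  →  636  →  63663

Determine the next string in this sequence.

Rewriting each symbol of 63663: 6→63, 3→6, 6→63, 6→63, 3→6, which concatenates to 63 6 63 63 6.

63663636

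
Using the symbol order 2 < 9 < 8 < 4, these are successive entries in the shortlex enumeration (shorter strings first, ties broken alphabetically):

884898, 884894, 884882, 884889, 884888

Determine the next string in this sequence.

The successor of 884888 increments the rightmost position that isn't already 4 and resets every position after it to 2.

884884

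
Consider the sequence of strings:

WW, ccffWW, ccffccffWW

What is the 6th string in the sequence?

ccffccffccffccffccffWW

The strings grow by a fixed prefix ccff each time.
From ccffccffWW, 3 further steps: ccffccffWW → ccffccffccffWW → ccffccffccffccffWW → (answer).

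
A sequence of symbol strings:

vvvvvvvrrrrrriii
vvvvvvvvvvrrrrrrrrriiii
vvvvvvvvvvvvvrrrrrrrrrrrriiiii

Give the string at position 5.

vvvvvvvvvvvvvvvvvvvrrrrrrrrrrrrrrrrrriiiiiii

Each string has the form v^{3n+1} r^{3n} i^{n+1}, where the shown terms are n = 2, 3, 4.
For term 5, n = 6, so the run lengths are 19, 18, 7.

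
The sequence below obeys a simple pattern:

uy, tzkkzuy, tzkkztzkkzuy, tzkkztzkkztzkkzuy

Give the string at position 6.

Each term is the previous one with tzkkz prepended.
From tzkkztzkkztzkkzuy, 2 further steps: tzkkztzkkztzkkzuy → tzkkztzkkztzkkztzkkzuy → (answer).

tzkkztzkkztzkkztzkkztzkkzuy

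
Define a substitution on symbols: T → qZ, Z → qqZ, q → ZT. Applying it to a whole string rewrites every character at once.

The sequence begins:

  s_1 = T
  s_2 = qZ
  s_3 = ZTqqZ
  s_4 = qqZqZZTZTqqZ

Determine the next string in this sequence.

Apply φ to qqZqZZTZTqqZ symbol by symbol: q→ZT, q→ZT, Z→qqZ, q→ZT, Z→qqZ, Z→qqZ, T→qZ, Z→qqZ, T→qZ, q→ZT, q→ZT, Z→qqZ; joined: ZT ZT qqZ ZT qqZ qqZ qZ qqZ qZ ZT ZT qqZ.

ZTZTqqZZTqqZqqZqZqqZqZZTZTqqZ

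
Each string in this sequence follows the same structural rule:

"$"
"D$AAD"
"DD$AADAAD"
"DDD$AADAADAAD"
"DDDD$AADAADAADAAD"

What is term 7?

s(k+1) = D·s(k)·AAD, so each term gains D as a prefix and AAD as a suffix.
From DDDD$AADAADAADAAD, 2 further steps: DDDD$AADAADAADAAD → DDDDD$AADAADAADAADAAD → (answer).

DDDDDD$AADAADAADAADAADAAD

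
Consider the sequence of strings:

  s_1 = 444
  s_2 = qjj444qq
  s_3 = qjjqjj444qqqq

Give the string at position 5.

qjjqjjqjjqjj444qqqqqqqq

s(k+1) = qjj·s(k)·qq, so each term gains qjj as a prefix and qq as a suffix.
From qjjqjj444qqqq, 2 further steps: qjjqjj444qqqq → qjjqjjqjj444qqqqqq → (answer).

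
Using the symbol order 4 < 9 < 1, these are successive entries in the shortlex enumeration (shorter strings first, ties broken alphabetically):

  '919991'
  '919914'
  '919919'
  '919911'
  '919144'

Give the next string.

919149

Treat 919144 as a base-3 numeral over the given alphabet and add one, carrying through any trailing 1's.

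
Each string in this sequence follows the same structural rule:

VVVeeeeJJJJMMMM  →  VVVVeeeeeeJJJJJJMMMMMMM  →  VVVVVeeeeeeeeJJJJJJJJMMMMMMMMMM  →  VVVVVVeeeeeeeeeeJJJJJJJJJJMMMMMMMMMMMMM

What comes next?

VVVVVVVeeeeeeeeeeeeJJJJJJJJJJJJMMMMMMMMMMMMMMMM

Reading off run lengths: V runs 3, 4, 5, 6; e runs 4, 6, 8, 10; J runs 4, 6, 8, 10; M runs 4, 7, 10, 13 — each is linear in n, where the shown terms are n = 2, 3, 4, 5.
At n = 6 the blocks have lengths 7, 12, 12, 16.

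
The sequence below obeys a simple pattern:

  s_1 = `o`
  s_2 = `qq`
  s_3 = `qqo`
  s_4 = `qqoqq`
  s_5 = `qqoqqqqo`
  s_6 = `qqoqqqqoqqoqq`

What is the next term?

This is a Fibonacci-style word recurrence s(k) = s(k−1)·s(k−2): e.g. qq·o = qqo.
The next term joins qqoqqqqoqqoqq and qqoqqqqo.

qqoqqqqoqqoqqqqoqqqqo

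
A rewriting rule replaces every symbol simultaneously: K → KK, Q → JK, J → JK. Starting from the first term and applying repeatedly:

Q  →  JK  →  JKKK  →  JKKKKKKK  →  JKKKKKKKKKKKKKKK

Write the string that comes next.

Rewriting the 16 symbols of JKKKKKKKKKKKKKKK one by one yields JK KK KK KK KK KK KK KK KK KK KK KK KK KK KK KK; concatenated:

JKKKKKKKKKKKKKKKKKKKKKKKKKKKKKKK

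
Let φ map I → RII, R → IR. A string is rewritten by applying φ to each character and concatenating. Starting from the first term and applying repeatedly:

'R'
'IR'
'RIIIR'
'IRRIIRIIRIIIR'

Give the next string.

Rewriting the 13 symbols of IRRIIRIIRIIIR one by one yields RII IR IR RII RII IR RII RII IR RII RII RII IR; concatenated:

RIIIRIRRIIRIIIRRIIRIIIRRIIRIIRIIIR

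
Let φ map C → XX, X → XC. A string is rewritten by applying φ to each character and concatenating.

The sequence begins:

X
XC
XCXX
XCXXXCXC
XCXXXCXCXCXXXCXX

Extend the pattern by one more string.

Rewriting the 16 symbols of XCXXXCXCXCXXXCXX one by one yields XC XX XC XC XC XX XC XX XC XX XC XC XC XX XC XC; concatenated:

XCXXXCXCXCXXXCXXXCXXXCXCXCXXXCXC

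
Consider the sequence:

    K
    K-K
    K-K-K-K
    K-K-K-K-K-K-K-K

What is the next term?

s(k+1) = s(k)·-·s(k) — each term doubles the last with '-' between the halves.
Doubling K-K-K-K-K-K-K-K with '-' between the halves:

K-K-K-K-K-K-K-K-K-K-K-K-K-K-K-K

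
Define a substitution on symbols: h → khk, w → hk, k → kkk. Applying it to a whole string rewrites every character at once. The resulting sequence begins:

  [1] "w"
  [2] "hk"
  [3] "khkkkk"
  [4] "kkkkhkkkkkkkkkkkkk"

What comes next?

kkkkkkkkkkkkkhkkkkkkkkkkkkkkkkkkkkkkkkkkkkkkkkkkkkkkkk

Replace each of the 18 characters of kkkkhkkkkkkkkkkkkk in place — kkk kkk kkk kkk khk kkk kkk kkk kkk kkk kkk kkk kkk kkk kkk kkk kkk kkk — and concatenate.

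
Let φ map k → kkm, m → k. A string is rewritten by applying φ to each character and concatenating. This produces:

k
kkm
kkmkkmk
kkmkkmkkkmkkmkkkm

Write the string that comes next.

kkmkkmkkkmkkmkkkmkkmkkmkkkmkkmkkkmkkmkkmk

φ(kkmkkmkkkmkkmkkkm) expands symbol-by-symbol to kkm kkm k kkm kkm k kkm kkm kkm k kkm kkm k kkm kkm kkm k; joining the 17 pieces gives the next term.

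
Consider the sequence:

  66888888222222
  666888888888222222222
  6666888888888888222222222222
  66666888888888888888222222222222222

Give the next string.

666666888888888888888888222222222222222222

Each string has the form 6^{n} 8^{3n} 2^{3n}, where the shown terms are n = 2, 3, 4, 5.
At n = 6 the blocks have lengths 6, 18, 18.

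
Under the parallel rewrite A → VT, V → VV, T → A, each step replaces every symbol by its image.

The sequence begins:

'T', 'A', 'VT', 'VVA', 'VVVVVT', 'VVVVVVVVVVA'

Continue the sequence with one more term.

VVVVVVVVVVVVVVVVVVVVVT

Expanding VVVVVVVVVVA: V→VV, V→VV, V→VV, V→VV, V→VV, V→VV, V→VV, V→VV, V→VV, V→VV, A→VT. Concatenated: VV VV VV VV VV VV VV VV VV VV VT.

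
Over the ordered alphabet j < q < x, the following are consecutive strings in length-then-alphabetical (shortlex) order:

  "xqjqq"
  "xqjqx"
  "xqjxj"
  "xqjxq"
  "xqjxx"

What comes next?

The successor of xqjxx increments the rightmost position that isn't already x and resets every position after it to j.

xqqjj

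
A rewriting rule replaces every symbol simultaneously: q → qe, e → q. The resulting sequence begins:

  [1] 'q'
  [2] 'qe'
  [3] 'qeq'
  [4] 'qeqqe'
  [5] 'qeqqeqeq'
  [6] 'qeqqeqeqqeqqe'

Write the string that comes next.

Rewriting the 13 symbols of qeqqeqeqqeqqe one by one yields qe q qe qe q qe q qe qe q qe qe q; concatenated:

qeqqeqeqqeqqeqeqqeqeq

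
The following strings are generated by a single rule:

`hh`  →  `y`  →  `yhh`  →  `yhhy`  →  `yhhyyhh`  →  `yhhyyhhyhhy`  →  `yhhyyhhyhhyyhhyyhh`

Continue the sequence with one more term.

This is a Fibonacci-style word recurrence s(k) = s(k−1)·s(k−2): e.g. y·hh = yhh.
The next term joins yhhyyhhyhhyyhhyyhh and yhhyyhhyhhy.

yhhyyhhyhhyyhhyyhhyhhyyhhyhhy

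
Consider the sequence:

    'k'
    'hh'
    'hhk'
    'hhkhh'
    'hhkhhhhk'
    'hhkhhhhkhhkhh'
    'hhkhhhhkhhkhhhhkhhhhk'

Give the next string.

hhkhhhhkhhkhhhhkhhhhkhhkhhhhkhhkhh

Each term (from the third on) is the previous term followed by the one before it: term 3 = hh·k = hhk.
Continuing: hhkhhhhkhhkhhhhkhhhhk · hhkhhhhkhhkhh gives term 8.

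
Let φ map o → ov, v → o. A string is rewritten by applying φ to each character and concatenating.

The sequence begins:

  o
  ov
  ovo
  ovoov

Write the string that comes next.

Apply φ to ovoov symbol by symbol: o→ov, v→o, o→ov, o→ov, v→o; joined: ov o ov ov o.

ovoovovo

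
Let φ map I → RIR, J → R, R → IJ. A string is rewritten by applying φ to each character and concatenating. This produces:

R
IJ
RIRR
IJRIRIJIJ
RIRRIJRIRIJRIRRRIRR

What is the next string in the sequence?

IJRIRIJIJRIRRIJRIRIJRIRRIJRIRIJIJIJRIRIJIJ

Replace each of the 19 characters of RIRRIJRIRIJRIRRRIRR in place — IJ RIR IJ IJ RIR R IJ RIR IJ RIR R IJ RIR IJ IJ IJ RIR IJ IJ — and concatenate.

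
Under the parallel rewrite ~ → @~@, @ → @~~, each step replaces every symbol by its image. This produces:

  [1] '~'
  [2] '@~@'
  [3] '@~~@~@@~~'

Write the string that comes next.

Rewriting each symbol of @~~@~@@~~: @→@~~, ~→@~@, ~→@~@, @→@~~, ~→@~@, @→@~~, @→@~~, ~→@~@, ~→@~@, which concatenates to @~~ @~@ @~@ @~~ @~@ @~~ @~~ @~@ @~@.

@~~@~@@~@@~~@~@@~~@~~@~@@~@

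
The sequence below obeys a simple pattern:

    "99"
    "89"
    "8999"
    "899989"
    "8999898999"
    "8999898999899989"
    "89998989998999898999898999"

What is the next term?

From term 3 onward, concatenate the last term with the second-to-last: 89·99 = 8999, 8999·89 = 899989, …
Continuing: 89998989998999898999898999 · 8999898999899989 gives term 8.

899989899989998989998989998999898999899989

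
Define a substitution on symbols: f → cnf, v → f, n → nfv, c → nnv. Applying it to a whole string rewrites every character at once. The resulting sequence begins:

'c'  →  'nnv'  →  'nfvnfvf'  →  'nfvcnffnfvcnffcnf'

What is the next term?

nfvcnffnnvnfvcnfcnfnfvcnffnnvnfvcnfcnfnnvnfvcnf

φ(nfvcnffnfvcnffcnf) expands symbol-by-symbol to nfv cnf f nnv nfv cnf cnf nfv cnf f nnv nfv cnf cnf nnv nfv cnf; joining the 17 pieces gives the next term.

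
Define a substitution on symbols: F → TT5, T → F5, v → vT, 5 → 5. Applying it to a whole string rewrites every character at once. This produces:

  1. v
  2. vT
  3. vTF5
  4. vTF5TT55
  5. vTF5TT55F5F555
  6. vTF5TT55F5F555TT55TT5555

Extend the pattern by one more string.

Applying the rule to each of the 24 symbols of vTF5TT55F5F555TT55TT5555 gives the pieces vT F5 TT5 5 F5 F5 5 5 TT5 5 TT5 5 5 5 F5 F5 5 5 F5 F5 5 5 5 5, which concatenate to the answer.

vTF5TT55F5F555TT55TT5555F5F555F5F55555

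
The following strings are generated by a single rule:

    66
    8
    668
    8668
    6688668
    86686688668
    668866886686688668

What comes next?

This is a Fibonacci-style word recurrence s(k) = s(k−2)·s(k−1): e.g. 66·8 = 668.
Continuing: 86686688668 · 668866886686688668 gives term 8.

86686688668668866886686688668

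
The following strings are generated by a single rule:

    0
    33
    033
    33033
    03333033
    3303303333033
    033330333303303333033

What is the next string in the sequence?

From term 3 onward, concatenate the second-to-last term with the last: 0·33 = 033, 33·033 = 33033, …
So term 8 is 3303303333033·033330333303303333033.

3303303333033033330333303303333033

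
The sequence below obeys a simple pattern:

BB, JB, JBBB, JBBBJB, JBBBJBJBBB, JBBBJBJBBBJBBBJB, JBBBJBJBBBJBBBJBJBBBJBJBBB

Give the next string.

Each term (from the third on) is the previous term followed by the one before it: term 3 = JB·BB = JBBB.
Continuing: JBBBJBJBBBJBBBJBJBBBJBJBBB · JBBBJBJBBBJBBBJB gives term 8.

JBBBJBJBBBJBBBJBJBBBJBJBBBJBBBJBJBBBJBBBJB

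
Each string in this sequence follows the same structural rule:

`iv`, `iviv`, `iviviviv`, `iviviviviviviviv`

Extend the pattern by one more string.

iviviviviviviviviviviviviviviviv

Every step duplicates the string.
One more doubling of iviviviviviviviv gives the answer.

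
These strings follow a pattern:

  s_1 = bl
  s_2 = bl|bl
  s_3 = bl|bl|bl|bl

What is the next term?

Each string is two copies of the previous one joined by '|'.
One more doubling of bl|bl|bl|bl gives the answer.

bl|bl|bl|bl|bl|bl|bl|bl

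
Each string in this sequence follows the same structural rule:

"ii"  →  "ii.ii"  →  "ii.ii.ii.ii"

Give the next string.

Every step duplicates the string with '.' between the halves.
One more doubling of ii.ii.ii.ii gives the answer.

ii.ii.ii.ii.ii.ii.ii.ii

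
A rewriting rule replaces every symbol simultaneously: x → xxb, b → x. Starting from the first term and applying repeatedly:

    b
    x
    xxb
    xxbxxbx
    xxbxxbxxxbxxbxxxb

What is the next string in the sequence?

xxbxxbxxxbxxbxxxbxxbxxbxxxbxxbxxxbxxbxxbx

φ(xxbxxbxxxbxxbxxxb) expands symbol-by-symbol to xxb xxb x xxb xxb x xxb xxb xxb x xxb xxb x xxb xxb xxb x; joining the 17 pieces gives the next term.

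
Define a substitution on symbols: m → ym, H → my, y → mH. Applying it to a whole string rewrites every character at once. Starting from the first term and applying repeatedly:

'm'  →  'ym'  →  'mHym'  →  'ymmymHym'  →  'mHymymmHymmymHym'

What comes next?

ymmymHymmHymymmymHymymmHymmymHym

Applying the rule to each of the 16 symbols of mHymymmHymmymHym gives the pieces ym my mH ym mH ym ym my mH ym ym mH ym my mH ym, which concatenate to the answer.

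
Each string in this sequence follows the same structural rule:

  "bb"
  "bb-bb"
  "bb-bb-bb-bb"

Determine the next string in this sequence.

s(k+1) = s(k)·-·s(k) — each term doubles the last with '-' between the halves.
So the next term is two copies of bb-bb-bb-bb with '-' between the halves.

bb-bb-bb-bb-bb-bb-bb-bb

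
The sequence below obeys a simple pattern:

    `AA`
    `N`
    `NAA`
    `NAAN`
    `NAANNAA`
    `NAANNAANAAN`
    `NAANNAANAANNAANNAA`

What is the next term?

NAANNAANAANNAANNAANAANNAANAAN

From term 3 onward, concatenate the last term with the second-to-last: N·AA = NAA, NAA·N = NAAN, …
The next term joins NAANNAANAANNAANNAA and NAANNAANAAN.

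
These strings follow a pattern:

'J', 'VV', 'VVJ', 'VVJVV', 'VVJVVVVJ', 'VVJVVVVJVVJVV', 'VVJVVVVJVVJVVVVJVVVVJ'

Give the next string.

This is a Fibonacci-style word recurrence s(k) = s(k−1)·s(k−2): e.g. VV·J = VVJ.
Continuing: VVJVVVVJVVJVVVVJVVVVJ · VVJVVVVJVVJVV gives term 8.

VVJVVVVJVVJVVVVJVVVVJVVJVVVVJVVJVV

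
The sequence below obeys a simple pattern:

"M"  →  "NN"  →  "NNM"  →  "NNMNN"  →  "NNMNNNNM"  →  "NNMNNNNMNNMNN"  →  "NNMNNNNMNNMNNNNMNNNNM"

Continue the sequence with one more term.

NNMNNNNMNNMNNNNMNNNNMNNMNNNNMNNMNN

Each term (from the third on) is the previous term followed by the one before it: term 3 = NN·M = NNM.
Continuing: NNMNNNNMNNMNNNNMNNNNM · NNMNNNNMNNMNN gives term 8.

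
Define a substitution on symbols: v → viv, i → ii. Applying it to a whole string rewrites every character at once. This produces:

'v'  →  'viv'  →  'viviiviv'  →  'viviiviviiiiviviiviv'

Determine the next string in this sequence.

Rewriting the 20 symbols of viviiviviiiiviviiviv one by one yields viv ii viv ii ii viv ii viv ii ii ii ii viv ii viv ii ii viv ii viv; concatenated:

viviiviviiiiviviiviviiiiiiiiviviiviviiiiviviiviv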